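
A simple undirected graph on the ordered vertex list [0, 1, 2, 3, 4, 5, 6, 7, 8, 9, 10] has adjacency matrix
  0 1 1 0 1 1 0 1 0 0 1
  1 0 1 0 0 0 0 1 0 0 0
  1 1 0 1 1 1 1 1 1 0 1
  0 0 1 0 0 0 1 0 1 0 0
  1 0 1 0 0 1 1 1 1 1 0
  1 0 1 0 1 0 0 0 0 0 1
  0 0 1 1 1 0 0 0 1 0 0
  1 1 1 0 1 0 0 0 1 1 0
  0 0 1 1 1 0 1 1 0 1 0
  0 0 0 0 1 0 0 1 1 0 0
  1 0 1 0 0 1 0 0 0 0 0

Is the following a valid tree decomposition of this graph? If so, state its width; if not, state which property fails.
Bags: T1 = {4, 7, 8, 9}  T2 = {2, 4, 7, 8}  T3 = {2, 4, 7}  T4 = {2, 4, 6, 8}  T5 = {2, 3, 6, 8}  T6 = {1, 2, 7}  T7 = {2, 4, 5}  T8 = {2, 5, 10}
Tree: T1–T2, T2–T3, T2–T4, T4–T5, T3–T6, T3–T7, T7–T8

A tree decomposition must satisfy three properties: every vertex lies in some bag; for every edge, both endpoints lie together in some bag; and for every vertex, the bags containing it form a connected subtree. Here vertex 0 appears in no bag, so the decomposition is invalid.

No — vertex 0 appears in no bag.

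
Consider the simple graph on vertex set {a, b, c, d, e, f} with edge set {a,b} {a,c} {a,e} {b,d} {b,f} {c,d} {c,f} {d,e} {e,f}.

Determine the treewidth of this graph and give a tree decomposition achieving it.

The largest bag has 4 vertices, giving width 3; this decomposition certifies tw(G) ≤ 3. For the lower bound: the 4 vertex sets {b,f}, {a,e}, {d}, {c} are disjoint, each induces a connected subgraph, and every pair is joined by at least one edge of G. Contracting each set to a single vertex therefore yields K_{4} as a minor, and since treewidth is minor-monotone, tw(G) ≥ tw(K_{4}) = 3. Hence tw(G) = 3 exactly.

Treewidth 3.
One optimal decomposition is:
Bags: B1 = {a, b, d, f}  B2 = {a, d, e, f}  B3 = {a, c, d, f}
Tree: B1–B2, B2–B3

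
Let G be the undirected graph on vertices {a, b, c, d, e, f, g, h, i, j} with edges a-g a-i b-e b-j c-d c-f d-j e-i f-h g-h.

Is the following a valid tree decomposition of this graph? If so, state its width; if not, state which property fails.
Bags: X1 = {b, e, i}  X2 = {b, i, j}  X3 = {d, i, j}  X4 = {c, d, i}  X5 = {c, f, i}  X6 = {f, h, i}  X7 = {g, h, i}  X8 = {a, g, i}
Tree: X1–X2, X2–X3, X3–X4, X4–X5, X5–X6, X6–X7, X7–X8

Yes; width 2.

Checking the three conditions: (i) the bags cover all of {a, b, c, d, e, f, g, h, i, j}; (ii) for each edge, some bag contains both endpoints; (iii) the bags containing any fixed vertex form a subtree. All hold, so the decomposition is valid with width 3 − 1 = 2.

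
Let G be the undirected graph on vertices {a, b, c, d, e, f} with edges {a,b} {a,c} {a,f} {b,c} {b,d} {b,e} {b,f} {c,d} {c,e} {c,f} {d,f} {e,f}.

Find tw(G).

3

A width-3 tree decomposition is:
Bags: B1 = {a, b, c, f}  B2 = {b, c, e, f}  B3 = {b, c, d, f}
Tree: B1–B2, B1–B3
Every bag has size at most 4, so the width is 4 − 1 = 3 and tw(G) ≤ 3. For the lower bound, the 4 vertices {b, c, d, f} are pairwise adjacent, and any tree decomposition puts a clique entirely inside one bag — forcing width ≥ 3. Hence tw(G) = 3 exactly.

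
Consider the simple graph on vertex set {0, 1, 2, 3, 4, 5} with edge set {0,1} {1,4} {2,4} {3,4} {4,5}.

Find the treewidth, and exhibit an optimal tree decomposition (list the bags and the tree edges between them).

Treewidth 1.
One such decomposition:
Bags: B1 = {4, 5}  B2 = {1, 4}  B3 = {2, 4}  B4 = {3, 4}  B5 = {0, 1}
Tree: B1–B2, B1–B3, B3–B4, B2–B5

Each bag holds 2 vertices, so the decomposition has width 1, which upper-bounds the treewidth. Since G has at least one edge (e.g. 5–4), it is not an edgeless graph, so tw(G) ≥ 1. Hence tw(G) = 1 exactly.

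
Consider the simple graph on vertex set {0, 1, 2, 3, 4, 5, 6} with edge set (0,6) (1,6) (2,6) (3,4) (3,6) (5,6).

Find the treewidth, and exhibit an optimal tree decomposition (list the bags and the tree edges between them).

Treewidth 1.
One such decomposition:
Bags: B1 = {3, 4}  B2 = {3, 6}  B3 = {2, 6}  B4 = {1, 6}  B5 = {5, 6}  B6 = {0, 6}
Tree: B1–B2, B2–B3, B2–B4, B4–B5, B4–B6

Each bag holds 2 vertices, so the decomposition has width 1, which upper-bounds the treewidth. G has an edge, so its treewidth is at least 1. Combining the bounds, tw(G) = 1.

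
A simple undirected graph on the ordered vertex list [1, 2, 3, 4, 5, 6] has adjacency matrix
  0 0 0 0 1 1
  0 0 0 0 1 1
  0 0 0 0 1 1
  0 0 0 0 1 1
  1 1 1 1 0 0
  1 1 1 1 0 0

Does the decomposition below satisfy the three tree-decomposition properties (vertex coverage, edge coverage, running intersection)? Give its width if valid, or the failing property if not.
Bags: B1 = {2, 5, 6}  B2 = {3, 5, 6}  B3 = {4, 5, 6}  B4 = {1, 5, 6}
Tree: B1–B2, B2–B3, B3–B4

Every vertex of G appears in some bag (union = {1, 2, 3, 4, 5, 6}); every edge is covered by a bag; and for each vertex v the set of bags containing v is connected in the bag tree. The decomposition is therefore valid. The largest bag has 3 vertices, so the width is 2.

Yes; width 2.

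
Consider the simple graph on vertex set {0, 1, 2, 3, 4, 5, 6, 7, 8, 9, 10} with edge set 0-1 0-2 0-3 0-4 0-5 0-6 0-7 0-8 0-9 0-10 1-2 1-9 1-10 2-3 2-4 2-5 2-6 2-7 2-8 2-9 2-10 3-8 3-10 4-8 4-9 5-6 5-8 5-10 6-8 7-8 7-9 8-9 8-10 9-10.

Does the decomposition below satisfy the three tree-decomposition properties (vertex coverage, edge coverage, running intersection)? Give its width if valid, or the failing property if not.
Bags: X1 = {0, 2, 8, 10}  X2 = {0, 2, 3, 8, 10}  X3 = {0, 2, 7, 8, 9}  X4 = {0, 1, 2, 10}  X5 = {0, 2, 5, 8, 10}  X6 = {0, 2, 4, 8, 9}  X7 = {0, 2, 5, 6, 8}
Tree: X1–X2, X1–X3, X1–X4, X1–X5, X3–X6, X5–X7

A tree decomposition must satisfy three properties: every vertex lies in some bag; for every edge, both endpoints lie together in some bag; and for every vertex, the bags containing it form a connected subtree. Here edge (9,10) lies in no bag, so the decomposition is invalid.

No — edge (9,10) lies in no bag.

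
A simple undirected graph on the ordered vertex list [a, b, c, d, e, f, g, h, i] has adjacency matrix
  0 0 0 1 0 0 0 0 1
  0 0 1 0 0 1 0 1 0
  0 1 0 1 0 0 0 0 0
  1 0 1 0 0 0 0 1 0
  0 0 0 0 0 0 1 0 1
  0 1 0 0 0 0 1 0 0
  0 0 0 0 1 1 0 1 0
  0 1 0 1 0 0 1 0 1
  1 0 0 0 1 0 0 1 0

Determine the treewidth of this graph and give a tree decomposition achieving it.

Every bag has size at most 4, so the width is 4 − 1 = 3 and tw(G) ≤ 3. For the lower bound: the 4 vertex sets {a,e,i}, {g}, {h}, {b,c,d,f} are disjoint, each induces a connected subgraph, and every pair is joined by at least one edge of G. Contracting each set to a single vertex therefore yields K_{4} as a minor, and since treewidth is minor-monotone, tw(G) ≥ tw(K_{4}) = 3. Combining the bounds, tw(G) = 3.

Treewidth 3.
One such decomposition:
Bags: B1 = {a, e, g, i}  B2 = {a, g, h, i}  B3 = {a, d, g, h}  B4 = {d, f, g, h}  B5 = {b, d, f, h}  B6 = {b, c, d, f}
Tree: B1–B2, B2–B3, B3–B4, B4–B5, B5–B6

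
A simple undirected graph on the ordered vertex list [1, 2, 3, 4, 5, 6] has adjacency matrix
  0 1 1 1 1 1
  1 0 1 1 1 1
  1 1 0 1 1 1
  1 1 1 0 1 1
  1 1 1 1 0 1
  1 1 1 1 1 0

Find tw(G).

A width-5 tree decomposition is:
Bags: B1 = {1, 2, 3, 4, 5, 6}
Tree: (single bag)
With just one bag of size 6, the width is 6 − 1 = 5, so tw(G) ≤ 5. For the lower bound, the 6 vertices {1, 2, 3, 4, 5, 6} are pairwise adjacent, and any tree decomposition puts a clique entirely inside one bag — forcing width ≥ 5. Combining the bounds, tw(G) = 5.

5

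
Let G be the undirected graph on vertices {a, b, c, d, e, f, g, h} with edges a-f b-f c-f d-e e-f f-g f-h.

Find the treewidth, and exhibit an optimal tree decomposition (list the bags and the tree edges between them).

Treewidth 1.
One optimal decomposition is:
Bags: B1 = {f, h}  B2 = {c, f}  B3 = {e, f}  B4 = {d, e}  B5 = {a, f}  B6 = {b, f}  B7 = {f, g}
Tree: B1–B2, B1–B3, B3–B4, B2–B5, B2–B6, B3–B7

Each bag holds 2 vertices, so the decomposition has width 1, which upper-bounds the treewidth. Since G has at least one edge (e.g. h–f), it is not an edgeless graph, so tw(G) ≥ 1. Combining the bounds, tw(G) = 1.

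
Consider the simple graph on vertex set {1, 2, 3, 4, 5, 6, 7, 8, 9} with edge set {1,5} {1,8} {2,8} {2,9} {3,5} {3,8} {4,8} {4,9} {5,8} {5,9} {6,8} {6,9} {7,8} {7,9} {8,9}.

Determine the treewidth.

2

A width-2 tree decomposition is:
Bags: B1 = {5, 8, 9}  B2 = {3, 5, 8}  B3 = {6, 8, 9}  B4 = {1, 5, 8}  B5 = {4, 8, 9}  B6 = {2, 8, 9}  B7 = {7, 8, 9}
Tree: B1–B2, B1–B3, B2–B4, B3–B5, B5–B6, B3–B7
Each bag holds 3 vertices, so the decomposition has width 2, which upper-bounds the treewidth. For the lower bound, the 3 vertices {1, 5, 8} are pairwise adjacent, and any tree decomposition puts a clique entirely inside one bag — forcing width ≥ 2. Hence tw(G) = 2 exactly.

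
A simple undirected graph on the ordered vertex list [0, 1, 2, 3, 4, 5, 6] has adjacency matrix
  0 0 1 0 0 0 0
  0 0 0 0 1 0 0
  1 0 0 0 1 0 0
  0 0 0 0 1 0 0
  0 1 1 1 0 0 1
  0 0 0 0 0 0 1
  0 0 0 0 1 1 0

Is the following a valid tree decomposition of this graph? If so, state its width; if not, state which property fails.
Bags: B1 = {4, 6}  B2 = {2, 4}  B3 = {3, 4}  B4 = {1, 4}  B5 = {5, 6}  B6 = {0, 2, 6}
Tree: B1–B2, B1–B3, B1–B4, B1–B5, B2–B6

No — bags containing vertex 6 are not connected in the tree.

A tree decomposition must satisfy three properties: every vertex lies in some bag; for every edge, both endpoints lie together in some bag; and for every vertex, the bags containing it form a connected subtree. Here bags containing vertex 6 are not connected in the tree, so the decomposition is invalid.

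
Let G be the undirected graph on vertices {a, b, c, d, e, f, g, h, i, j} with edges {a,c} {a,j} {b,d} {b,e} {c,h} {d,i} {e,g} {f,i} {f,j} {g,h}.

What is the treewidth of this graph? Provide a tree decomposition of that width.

Every bag has size at most 3, so the width is 3 − 1 = 2 and tw(G) ≤ 2. Since f–i–d–b–e–g–h–c–a–j–f is a cycle in G, G is not acyclic. Forests are exactly the graphs of treewidth ≤ 1, so tw(G) ≥ 2. Combining the bounds, tw(G) = 2.

Treewidth 2.
Bags: B1 = {d, f, i}  B2 = {b, d, f}  B3 = {b, e, f}  B4 = {e, f, g}  B5 = {f, g, h}  B6 = {c, f, h}  B7 = {a, c, f}  B8 = {a, f, j}
Tree: B1–B2, B2–B3, B3–B4, B4–B5, B5–B6, B6–B7, B7–B8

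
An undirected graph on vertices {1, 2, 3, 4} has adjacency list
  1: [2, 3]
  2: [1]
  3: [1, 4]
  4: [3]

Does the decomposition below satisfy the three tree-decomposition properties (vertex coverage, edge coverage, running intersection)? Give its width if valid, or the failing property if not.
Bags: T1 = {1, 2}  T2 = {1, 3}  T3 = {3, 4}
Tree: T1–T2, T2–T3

Checking the three conditions: (i) the bags cover all of {1, 2, 3, 4}; (ii) for each edge, some bag contains both endpoints; (iii) the bags containing any fixed vertex form a subtree. All hold, so the decomposition is valid with width 2 − 1 = 1.

Yes; width 1.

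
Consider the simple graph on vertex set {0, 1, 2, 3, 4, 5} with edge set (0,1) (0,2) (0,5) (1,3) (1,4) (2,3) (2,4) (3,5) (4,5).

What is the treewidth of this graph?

3

A width-3 tree decomposition is:
Bags: B1 = {0, 2, 3, 4}  B2 = {0, 1, 3, 4}  B3 = {0, 3, 4, 5}
Tree: B1–B2, B2–B3
Every bag has size at most 4, so the width is 4 − 1 = 3 and tw(G) ≤ 3. For the lower bound: the 4 vertex sets {0,2}, {1,3}, {4}, {5} are disjoint, each induces a connected subgraph, and every pair is joined by at least one edge of G. Contracting each set to a single vertex therefore yields K_{4} as a minor, and since treewidth is minor-monotone, tw(G) ≥ tw(K_{4}) = 3. The upper and lower bounds meet at 3, so that is the treewidth.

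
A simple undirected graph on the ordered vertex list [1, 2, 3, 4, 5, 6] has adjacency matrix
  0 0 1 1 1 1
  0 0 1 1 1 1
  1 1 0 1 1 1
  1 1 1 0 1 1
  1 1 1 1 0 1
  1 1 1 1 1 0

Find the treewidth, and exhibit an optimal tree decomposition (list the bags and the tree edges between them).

Each bag holds 5 vertices, so the decomposition has width 4, which upper-bounds the treewidth. On the other hand G contains the 5-clique {1, 3, 4, 5, 6}. A clique must lie in a single bag of any decomposition, so no decomposition can have width below 4. The upper and lower bounds meet at 4, so that is the treewidth.

Treewidth 4.
One such decomposition:
Bags: B1 = {1, 3, 4, 5, 6}  B2 = {2, 3, 4, 5, 6}
Tree: B1–B2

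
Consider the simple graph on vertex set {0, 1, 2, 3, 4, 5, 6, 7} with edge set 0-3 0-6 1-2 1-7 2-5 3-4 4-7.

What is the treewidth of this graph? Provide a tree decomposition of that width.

Treewidth 1.
One optimal decomposition is:
Bags: B1 = {2, 5}  B2 = {1, 2}  B3 = {1, 7}  B4 = {4, 7}  B5 = {3, 4}  B6 = {0, 3}  B7 = {0, 6}
Tree: B1–B2, B2–B3, B3–B4, B4–B5, B5–B6, B6–B7

Every bag has size at most 2, so the width is 2 − 1 = 1 and tw(G) ≤ 1. Since G has at least one edge (e.g. 5–2), it is not an edgeless graph, so tw(G) ≥ 1. Combining the bounds, tw(G) = 1.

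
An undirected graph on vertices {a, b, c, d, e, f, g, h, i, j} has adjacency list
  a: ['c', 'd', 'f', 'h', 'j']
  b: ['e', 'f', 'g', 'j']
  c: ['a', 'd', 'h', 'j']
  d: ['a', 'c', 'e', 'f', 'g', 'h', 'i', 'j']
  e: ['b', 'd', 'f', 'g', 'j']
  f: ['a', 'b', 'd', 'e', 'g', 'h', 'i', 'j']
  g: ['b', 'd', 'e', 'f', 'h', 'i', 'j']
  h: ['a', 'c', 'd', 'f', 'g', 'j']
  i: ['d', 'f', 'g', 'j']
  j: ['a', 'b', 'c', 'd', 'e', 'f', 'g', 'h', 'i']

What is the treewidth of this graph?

4

A width-4 tree decomposition is:
Bags: B1 = {a, d, f, h, j}  B2 = {d, f, g, h, j}  B3 = {d, f, g, i, j}  B4 = {a, c, d, h, j}  B5 = {d, e, f, g, j}  B6 = {b, e, f, g, j}
Tree: B1–B2, B2–B3, B1–B4, B2–B5, B5–B6
Each bag holds 5 vertices, so the decomposition has width 4, which upper-bounds the treewidth. For the lower bound, the 5 vertices {a, c, d, h, j} are pairwise adjacent, and any tree decomposition puts a clique entirely inside one bag — forcing width ≥ 4. Hence tw(G) = 4 exactly.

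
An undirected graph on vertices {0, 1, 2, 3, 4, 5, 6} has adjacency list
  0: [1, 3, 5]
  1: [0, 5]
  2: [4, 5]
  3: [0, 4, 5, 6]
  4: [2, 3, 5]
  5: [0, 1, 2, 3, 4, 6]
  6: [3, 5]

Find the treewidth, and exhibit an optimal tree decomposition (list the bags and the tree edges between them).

Every bag has size at most 3, so the width is 3 − 1 = 2 and tw(G) ≤ 2. For the lower bound, the 3 vertices {0, 1, 5} are pairwise adjacent, and any tree decomposition puts a clique entirely inside one bag — forcing width ≥ 2. Therefore the treewidth is 2.

Treewidth 2.
Bags: B1 = {2, 4, 5}  B2 = {3, 4, 5}  B3 = {0, 3, 5}  B4 = {3, 5, 6}  B5 = {0, 1, 5}
Tree: B1–B2, B2–B3, B3–B4, B3–B5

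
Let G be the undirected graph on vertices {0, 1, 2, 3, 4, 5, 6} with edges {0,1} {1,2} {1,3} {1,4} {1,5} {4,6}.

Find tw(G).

1

A width-1 tree decomposition is:
Bags: B1 = {0, 1}  B2 = {1, 5}  B3 = {1, 2}  B4 = {1, 4}  B5 = {1, 3}  B6 = {4, 6}
Tree: B1–B2, B2–B3, B1–B4, B1–B5, B4–B6
Every bag has size at most 2, so the width is 2 − 1 = 1 and tw(G) ≤ 1. Any graph with an edge has treewidth ≥ 1, and G has the edge 0–1. Combining the bounds, tw(G) = 1.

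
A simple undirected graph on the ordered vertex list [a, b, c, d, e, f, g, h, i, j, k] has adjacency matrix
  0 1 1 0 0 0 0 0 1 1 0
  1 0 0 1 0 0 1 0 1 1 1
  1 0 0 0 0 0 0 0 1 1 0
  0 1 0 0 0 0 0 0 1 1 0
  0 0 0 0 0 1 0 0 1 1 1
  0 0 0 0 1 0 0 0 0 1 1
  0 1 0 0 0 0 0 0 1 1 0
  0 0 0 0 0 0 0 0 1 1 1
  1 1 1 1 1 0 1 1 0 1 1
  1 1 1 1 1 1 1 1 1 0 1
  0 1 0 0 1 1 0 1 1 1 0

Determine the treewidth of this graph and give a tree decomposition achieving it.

Every bag has size at most 4, so the width is 4 − 1 = 3 and tw(G) ≤ 3. For the lower bound, the 4 vertices {e, f, j, k} are pairwise adjacent, and any tree decomposition puts a clique entirely inside one bag — forcing width ≥ 3. The upper and lower bounds meet at 3, so that is the treewidth.

Treewidth 3.
Bags: B1 = {b, i, j, k}  B2 = {e, i, j, k}  B3 = {b, g, i, j}  B4 = {a, b, i, j}  B5 = {a, c, i, j}  B6 = {e, f, j, k}  B7 = {h, i, j, k}  B8 = {b, d, i, j}
Tree: B1–B2, B1–B3, B3–B4, B4–B5, B2–B6, B2–B7, B3–B8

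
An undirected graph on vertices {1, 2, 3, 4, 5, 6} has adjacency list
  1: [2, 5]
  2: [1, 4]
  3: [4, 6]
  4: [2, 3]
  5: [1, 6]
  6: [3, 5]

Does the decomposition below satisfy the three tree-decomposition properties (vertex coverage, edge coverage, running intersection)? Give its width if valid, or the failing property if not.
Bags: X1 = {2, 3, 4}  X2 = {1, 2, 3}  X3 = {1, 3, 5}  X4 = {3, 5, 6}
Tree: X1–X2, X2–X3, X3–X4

Every vertex of G appears in some bag (union = {1, 2, 3, 4, 5, 6}); every edge is covered by a bag; and for each vertex v the set of bags containing v is connected in the bag tree. The decomposition is therefore valid. The largest bag has 3 vertices, so the width is 2.

Yes; width 2.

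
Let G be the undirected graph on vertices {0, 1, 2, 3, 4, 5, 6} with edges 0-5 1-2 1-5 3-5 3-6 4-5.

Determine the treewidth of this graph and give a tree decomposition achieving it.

Treewidth 1.
One optimal decomposition is:
Bags: B1 = {1, 5}  B2 = {0, 5}  B3 = {3, 5}  B4 = {1, 2}  B5 = {4, 5}  B6 = {3, 6}
Tree: B1–B2, B2–B3, B1–B4, B2–B5, B3–B6

Every bag has size at most 2, so the width is 2 − 1 = 1 and tw(G) ≤ 1. Since G has at least one edge (e.g. 5–1), it is not an edgeless graph, so tw(G) ≥ 1. Therefore the treewidth is 1.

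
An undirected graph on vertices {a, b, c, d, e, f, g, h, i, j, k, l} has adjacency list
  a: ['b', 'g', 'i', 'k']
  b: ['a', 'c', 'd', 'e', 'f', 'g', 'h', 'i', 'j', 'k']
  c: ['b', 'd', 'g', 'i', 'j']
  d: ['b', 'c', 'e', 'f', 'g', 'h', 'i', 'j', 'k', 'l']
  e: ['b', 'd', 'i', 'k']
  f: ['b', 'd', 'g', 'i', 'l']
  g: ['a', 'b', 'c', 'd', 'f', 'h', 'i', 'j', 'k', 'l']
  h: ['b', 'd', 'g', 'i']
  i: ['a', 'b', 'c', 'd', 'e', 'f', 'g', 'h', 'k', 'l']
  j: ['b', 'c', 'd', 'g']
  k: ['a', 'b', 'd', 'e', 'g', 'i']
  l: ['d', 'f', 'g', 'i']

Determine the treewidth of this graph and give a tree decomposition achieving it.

Treewidth 4.
One such decomposition:
Bags: B1 = {b, d, f, g, i}  B2 = {b, d, g, h, i}  B3 = {b, c, d, g, i}  B4 = {b, d, g, i, k}  B5 = {d, f, g, i, l}  B6 = {b, c, d, g, j}  B7 = {a, b, g, i, k}  B8 = {b, d, e, i, k}
Tree: B1–B2, B2–B3, B1–B4, B1–B5, B3–B6, B4–B7, B4–B8

The largest bag has 5 vertices, giving width 4; this decomposition certifies tw(G) ≤ 4. For the lower bound, the 5 vertices {d, f, g, i, l} are pairwise adjacent, and any tree decomposition puts a clique entirely inside one bag — forcing width ≥ 4. Hence tw(G) = 4 exactly.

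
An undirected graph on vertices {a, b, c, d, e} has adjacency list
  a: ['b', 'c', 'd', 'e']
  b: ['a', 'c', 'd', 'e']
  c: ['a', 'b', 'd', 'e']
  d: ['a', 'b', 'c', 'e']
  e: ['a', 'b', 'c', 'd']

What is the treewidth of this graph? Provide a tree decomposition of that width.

Treewidth 4.
One optimal decomposition is:
Bags: B1 = {a, b, c, d, e}
Tree: (single bag)

A single bag containing all 5 vertices is trivially a valid decomposition of width 4. On the other hand G contains the 5-clique {a, b, c, d, e}. A clique must lie in a single bag of any decomposition, so no decomposition can have width below 4. The upper and lower bounds meet at 4, so that is the treewidth.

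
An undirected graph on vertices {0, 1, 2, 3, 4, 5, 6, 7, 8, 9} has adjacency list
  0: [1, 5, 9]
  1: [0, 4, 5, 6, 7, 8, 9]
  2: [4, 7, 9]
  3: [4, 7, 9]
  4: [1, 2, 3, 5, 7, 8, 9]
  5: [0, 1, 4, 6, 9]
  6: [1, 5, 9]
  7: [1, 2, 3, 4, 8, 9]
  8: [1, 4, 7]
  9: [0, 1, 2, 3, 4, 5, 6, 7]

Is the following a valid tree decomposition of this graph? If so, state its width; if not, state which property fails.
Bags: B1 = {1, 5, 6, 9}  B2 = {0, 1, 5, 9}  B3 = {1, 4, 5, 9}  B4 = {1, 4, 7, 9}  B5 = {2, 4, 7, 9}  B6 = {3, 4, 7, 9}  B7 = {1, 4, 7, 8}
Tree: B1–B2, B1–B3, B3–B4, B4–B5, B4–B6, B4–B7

Vertex coverage: the bags together contain {0, 1, 2, 3, 4, 5, 6, 7, 8, 9}, the full vertex set. Edge coverage: each edge of G has both endpoints in at least one bag. Running intersection: for every vertex, the bags containing it form a connected subtree. All three properties hold, so this is a valid tree decomposition of width max|bag| − 1 = 3, and hence tw(G) ≤ 3.

Yes; width 3.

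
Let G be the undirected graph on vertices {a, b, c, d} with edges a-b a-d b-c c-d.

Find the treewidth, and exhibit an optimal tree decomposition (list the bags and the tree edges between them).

Each bag holds 3 vertices, so the decomposition has width 2, which upper-bounds the treewidth. The edges a–b–c–d–a form a cycle, so G is not a tree and its treewidth is at least 2. Combining the bounds, tw(G) = 2.

Treewidth 2.
One optimal decomposition is:
Bags: B1 = {a, b, c}  B2 = {a, c, d}
Tree: B1–B2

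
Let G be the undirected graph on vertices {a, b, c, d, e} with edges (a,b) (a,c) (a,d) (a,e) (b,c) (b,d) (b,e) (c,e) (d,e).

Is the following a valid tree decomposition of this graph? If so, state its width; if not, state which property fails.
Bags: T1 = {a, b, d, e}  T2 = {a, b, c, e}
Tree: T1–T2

Yes; width 3.

Vertex coverage: the bags together contain {a, b, c, d, e}, the full vertex set. Edge coverage: each edge of G has both endpoints in at least one bag. Running intersection: for every vertex, the bags containing it form a connected subtree. All three properties hold, so this is a valid tree decomposition of width max|bag| − 1 = 3, and hence tw(G) ≤ 3.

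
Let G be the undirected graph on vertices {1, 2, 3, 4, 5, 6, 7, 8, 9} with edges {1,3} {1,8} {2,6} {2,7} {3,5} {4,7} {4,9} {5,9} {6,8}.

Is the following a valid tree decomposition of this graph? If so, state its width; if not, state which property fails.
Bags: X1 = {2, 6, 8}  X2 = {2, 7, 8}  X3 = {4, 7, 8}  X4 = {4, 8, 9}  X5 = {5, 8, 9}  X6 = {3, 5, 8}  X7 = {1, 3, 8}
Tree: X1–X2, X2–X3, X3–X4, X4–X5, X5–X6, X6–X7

Yes; width 2.

Checking the three conditions: (i) the bags cover all of {1, 2, 3, 4, 5, 6, 7, 8, 9}; (ii) for each edge, some bag contains both endpoints; (iii) the bags containing any fixed vertex form a subtree. All hold, so the decomposition is valid with width 3 − 1 = 2.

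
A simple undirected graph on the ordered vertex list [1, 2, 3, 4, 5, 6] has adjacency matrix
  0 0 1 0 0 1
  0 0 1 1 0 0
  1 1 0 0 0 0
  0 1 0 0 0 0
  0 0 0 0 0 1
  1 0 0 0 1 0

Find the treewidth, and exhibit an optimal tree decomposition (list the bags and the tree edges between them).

Treewidth 1.
One such decomposition:
Bags: B1 = {5, 6}  B2 = {1, 6}  B3 = {1, 3}  B4 = {2, 3}  B5 = {2, 4}
Tree: B1–B2, B2–B3, B3–B4, B4–B5

Each bag holds 2 vertices, so the decomposition has width 1, which upper-bounds the treewidth. Any graph with an edge has treewidth ≥ 1, and G has the edge 5–6. Therefore the treewidth is 1.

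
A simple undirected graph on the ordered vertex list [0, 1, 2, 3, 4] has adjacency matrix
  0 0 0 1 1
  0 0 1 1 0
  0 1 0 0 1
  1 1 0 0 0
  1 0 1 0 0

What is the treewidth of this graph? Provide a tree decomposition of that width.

Treewidth 2.
One such decomposition:
Bags: B1 = {1, 2, 3}  B2 = {2, 3, 4}  B3 = {0, 3, 4}
Tree: B1–B2, B2–B3

Each bag holds 3 vertices, so the decomposition has width 2, which upper-bounds the treewidth. Since 3–1–2–4–0–3 is a cycle in G, G is not acyclic. Forests are exactly the graphs of treewidth ≤ 1, so tw(G) ≥ 2. Therefore the treewidth is 2.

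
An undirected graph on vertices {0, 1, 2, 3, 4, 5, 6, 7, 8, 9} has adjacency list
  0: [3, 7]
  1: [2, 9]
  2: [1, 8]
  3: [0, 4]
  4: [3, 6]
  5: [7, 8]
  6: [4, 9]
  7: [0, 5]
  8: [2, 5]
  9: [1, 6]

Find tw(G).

A width-2 tree decomposition is:
Bags: B1 = {3, 4, 6}  B2 = {0, 3, 6}  B3 = {0, 6, 7}  B4 = {5, 6, 7}  B5 = {5, 6, 8}  B6 = {2, 6, 8}  B7 = {1, 2, 6}  B8 = {1, 6, 9}
Tree: B1–B2, B2–B3, B3–B4, B4–B5, B5–B6, B6–B7, B7–B8
The largest bag has 3 vertices, giving width 2; this decomposition certifies tw(G) ≤ 2. For the lower bound, G contains the cycle 6–4–3–0–7–5–8–2–1–9–6, so G is not a forest; only forests have treewidth ≤ 1, hence tw(G) ≥ 2. Therefore the treewidth is 2.

2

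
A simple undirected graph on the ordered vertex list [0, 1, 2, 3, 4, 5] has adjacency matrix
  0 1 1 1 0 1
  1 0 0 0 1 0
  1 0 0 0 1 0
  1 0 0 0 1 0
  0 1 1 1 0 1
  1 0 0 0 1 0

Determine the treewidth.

A width-2 tree decomposition is:
Bags: B1 = {0, 2, 4}  B2 = {0, 1, 4}  B3 = {0, 4, 5}  B4 = {0, 3, 4}
Tree: B1–B2, B2–B3, B3–B4
Every bag has size at most 3, so the width is 3 − 1 = 2 and tw(G) ≤ 2. Since 4–2–0–1–4 is a cycle in G, G is not acyclic. Forests are exactly the graphs of treewidth ≤ 1, so tw(G) ≥ 2. Hence tw(G) = 2 exactly.

2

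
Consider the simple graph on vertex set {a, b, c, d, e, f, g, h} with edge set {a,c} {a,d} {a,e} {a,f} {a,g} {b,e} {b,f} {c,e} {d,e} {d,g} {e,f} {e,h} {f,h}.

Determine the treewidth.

2

A width-2 tree decomposition is:
Bags: B1 = {a, c, e}  B2 = {a, e, f}  B3 = {a, d, e}  B4 = {a, d, g}  B5 = {e, f, h}  B6 = {b, e, f}
Tree: B1–B2, B1–B3, B3–B4, B2–B5, B2–B6
Every bag has size at most 3, so the width is 3 − 1 = 2 and tw(G) ≤ 2. On the other hand G contains the 3-clique {a, d, g}. A clique must lie in a single bag of any decomposition, so no decomposition can have width below 2. Therefore the treewidth is 2.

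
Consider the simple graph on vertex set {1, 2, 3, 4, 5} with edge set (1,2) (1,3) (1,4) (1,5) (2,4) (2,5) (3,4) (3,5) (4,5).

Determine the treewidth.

3

A width-3 tree decomposition is:
Bags: B1 = {1, 3, 4, 5}  B2 = {1, 2, 4, 5}
Tree: B1–B2
The largest bag has 4 vertices, giving width 3; this decomposition certifies tw(G) ≤ 3. On the other hand G contains the 4-clique {1, 2, 4, 5}. A clique must lie in a single bag of any decomposition, so no decomposition can have width below 3. Combining the bounds, tw(G) = 3.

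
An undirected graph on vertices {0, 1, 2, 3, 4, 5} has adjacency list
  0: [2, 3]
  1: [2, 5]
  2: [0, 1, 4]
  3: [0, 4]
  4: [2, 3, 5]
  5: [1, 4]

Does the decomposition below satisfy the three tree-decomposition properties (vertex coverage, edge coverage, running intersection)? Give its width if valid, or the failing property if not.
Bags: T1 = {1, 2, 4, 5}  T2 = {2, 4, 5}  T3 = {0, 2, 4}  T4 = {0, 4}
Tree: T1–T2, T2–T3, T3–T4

A tree decomposition must satisfy three properties: every vertex lies in some bag; for every edge, both endpoints lie together in some bag; and for every vertex, the bags containing it form a connected subtree. Here vertex 3 appears in no bag, so the decomposition is invalid.

No — vertex 3 appears in no bag.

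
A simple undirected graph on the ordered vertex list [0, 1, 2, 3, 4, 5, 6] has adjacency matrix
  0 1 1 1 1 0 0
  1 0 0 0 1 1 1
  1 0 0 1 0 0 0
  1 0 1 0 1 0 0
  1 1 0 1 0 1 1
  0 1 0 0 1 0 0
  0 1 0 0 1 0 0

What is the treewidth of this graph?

2

A width-2 tree decomposition is:
Bags: B1 = {1, 4, 6}  B2 = {0, 1, 4}  B3 = {0, 3, 4}  B4 = {1, 4, 5}  B5 = {0, 2, 3}
Tree: B1–B2, B2–B3, B1–B4, B3–B5
Every bag has size at most 3, so the width is 3 − 1 = 2 and tw(G) ≤ 2. On the other hand G contains the 3-clique {0, 2, 3}. A clique must lie in a single bag of any decomposition, so no decomposition can have width below 2. Hence tw(G) = 2 exactly.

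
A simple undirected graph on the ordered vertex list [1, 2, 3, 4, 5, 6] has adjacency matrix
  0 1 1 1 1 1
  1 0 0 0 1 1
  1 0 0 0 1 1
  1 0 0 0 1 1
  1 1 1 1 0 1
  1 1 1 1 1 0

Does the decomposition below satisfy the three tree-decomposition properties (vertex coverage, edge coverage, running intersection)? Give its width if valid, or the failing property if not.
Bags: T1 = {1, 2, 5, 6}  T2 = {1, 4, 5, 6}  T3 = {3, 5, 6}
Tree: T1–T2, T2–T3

No — edge (1,3) lies in no bag.

A tree decomposition must satisfy three properties: every vertex lies in some bag; for every edge, both endpoints lie together in some bag; and for every vertex, the bags containing it form a connected subtree. Here edge (1,3) lies in no bag, so the decomposition is invalid.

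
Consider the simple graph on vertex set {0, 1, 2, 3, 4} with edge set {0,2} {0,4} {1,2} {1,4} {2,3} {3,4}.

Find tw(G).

2

A width-2 tree decomposition is:
Bags: B1 = {0, 2, 4}  B2 = {2, 3, 4}  B3 = {1, 2, 4}
Tree: B1–B2, B2–B3
Each bag holds 3 vertices, so the decomposition has width 2, which upper-bounds the treewidth. For the lower bound, G contains the cycle 0–2–3–4–0, so G is not a forest; only forests have treewidth ≤ 1, hence tw(G) ≥ 2. Hence tw(G) = 2 exactly.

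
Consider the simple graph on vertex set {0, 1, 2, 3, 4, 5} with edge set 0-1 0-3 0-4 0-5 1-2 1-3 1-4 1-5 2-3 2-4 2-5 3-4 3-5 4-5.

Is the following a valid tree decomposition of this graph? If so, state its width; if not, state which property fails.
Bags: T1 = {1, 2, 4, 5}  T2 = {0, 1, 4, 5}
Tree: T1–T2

No — vertex 3 appears in no bag.

A tree decomposition must satisfy three properties: every vertex lies in some bag; for every edge, both endpoints lie together in some bag; and for every vertex, the bags containing it form a connected subtree. Here vertex 3 appears in no bag, so the decomposition is invalid.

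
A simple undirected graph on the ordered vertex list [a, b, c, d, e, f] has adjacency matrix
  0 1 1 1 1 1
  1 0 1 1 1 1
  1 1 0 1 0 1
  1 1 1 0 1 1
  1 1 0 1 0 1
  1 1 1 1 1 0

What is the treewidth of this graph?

4

A width-4 tree decomposition is:
Bags: B1 = {a, b, d, e, f}  B2 = {a, b, c, d, f}
Tree: B1–B2
Every bag has size at most 5, so the width is 5 − 1 = 4 and tw(G) ≤ 4. Conversely, {a, b, d, e, f} is a clique of size 5, and the vertices of any clique must share a bag in every tree decomposition; so some bag has ≥ 5 vertices and tw(G) ≥ 4. Combining the bounds, tw(G) = 4.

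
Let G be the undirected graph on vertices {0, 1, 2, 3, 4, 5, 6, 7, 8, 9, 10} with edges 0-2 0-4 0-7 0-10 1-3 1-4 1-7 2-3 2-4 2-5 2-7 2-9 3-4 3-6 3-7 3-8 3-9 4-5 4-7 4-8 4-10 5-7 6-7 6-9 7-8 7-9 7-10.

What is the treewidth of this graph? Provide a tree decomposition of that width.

Treewidth 3.
Bags: B1 = {2, 3, 4, 7}  B2 = {2, 3, 7, 9}  B3 = {0, 2, 4, 7}  B4 = {3, 6, 7, 9}  B5 = {0, 4, 7, 10}  B6 = {1, 3, 4, 7}  B7 = {2, 4, 5, 7}  B8 = {3, 4, 7, 8}
Tree: B1–B2, B1–B3, B2–B4, B3–B5, B1–B6, B3–B7, B6–B8

The largest bag has 4 vertices, giving width 3; this decomposition certifies tw(G) ≤ 3. On the other hand G contains the 4-clique {2, 3, 7, 9}. A clique must lie in a single bag of any decomposition, so no decomposition can have width below 3. Combining the bounds, tw(G) = 3.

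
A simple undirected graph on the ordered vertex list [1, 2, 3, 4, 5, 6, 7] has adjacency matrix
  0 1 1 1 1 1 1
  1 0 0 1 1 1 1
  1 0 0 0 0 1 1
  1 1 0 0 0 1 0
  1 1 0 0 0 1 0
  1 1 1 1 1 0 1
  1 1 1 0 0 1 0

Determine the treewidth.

3

A width-3 tree decomposition is:
Bags: B1 = {1, 3, 6, 7}  B2 = {1, 2, 6, 7}  B3 = {1, 2, 5, 6}  B4 = {1, 2, 4, 6}
Tree: B1–B2, B2–B3, B2–B4
The largest bag has 4 vertices, giving width 3; this decomposition certifies tw(G) ≤ 3. For the lower bound, the 4 vertices {1, 2, 4, 6} are pairwise adjacent, and any tree decomposition puts a clique entirely inside one bag — forcing width ≥ 3. Combining the bounds, tw(G) = 3.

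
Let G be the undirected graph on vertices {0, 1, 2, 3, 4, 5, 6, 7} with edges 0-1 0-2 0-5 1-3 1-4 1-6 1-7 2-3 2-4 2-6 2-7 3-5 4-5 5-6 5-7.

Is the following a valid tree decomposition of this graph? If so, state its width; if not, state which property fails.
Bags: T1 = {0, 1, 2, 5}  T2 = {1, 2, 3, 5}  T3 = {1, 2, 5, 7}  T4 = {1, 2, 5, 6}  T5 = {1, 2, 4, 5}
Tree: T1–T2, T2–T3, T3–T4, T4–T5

Yes; width 3.

Checking the three conditions: (i) the bags cover all of {0, 1, 2, 3, 4, 5, 6, 7}; (ii) for each edge, some bag contains both endpoints; (iii) the bags containing any fixed vertex form a subtree. All hold, so the decomposition is valid with width 4 − 1 = 3.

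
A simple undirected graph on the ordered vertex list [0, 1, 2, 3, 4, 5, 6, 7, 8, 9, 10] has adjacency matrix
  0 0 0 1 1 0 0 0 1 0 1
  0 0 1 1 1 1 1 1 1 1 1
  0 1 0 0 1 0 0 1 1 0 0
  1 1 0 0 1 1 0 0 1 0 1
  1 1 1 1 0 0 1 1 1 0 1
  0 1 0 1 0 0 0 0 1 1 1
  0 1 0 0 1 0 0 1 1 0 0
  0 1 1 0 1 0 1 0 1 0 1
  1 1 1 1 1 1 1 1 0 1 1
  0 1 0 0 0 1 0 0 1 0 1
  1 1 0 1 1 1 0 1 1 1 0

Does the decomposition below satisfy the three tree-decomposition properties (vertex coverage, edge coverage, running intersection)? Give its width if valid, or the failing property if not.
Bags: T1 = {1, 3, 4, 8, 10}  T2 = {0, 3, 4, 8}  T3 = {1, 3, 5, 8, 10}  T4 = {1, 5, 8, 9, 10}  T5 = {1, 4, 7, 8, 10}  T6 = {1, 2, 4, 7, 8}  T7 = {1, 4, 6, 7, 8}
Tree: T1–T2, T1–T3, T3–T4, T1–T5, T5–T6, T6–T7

No — edge (10,0) lies in no bag.

A tree decomposition must satisfy three properties: every vertex lies in some bag; for every edge, both endpoints lie together in some bag; and for every vertex, the bags containing it form a connected subtree. Here edge (10,0) lies in no bag, so the decomposition is invalid.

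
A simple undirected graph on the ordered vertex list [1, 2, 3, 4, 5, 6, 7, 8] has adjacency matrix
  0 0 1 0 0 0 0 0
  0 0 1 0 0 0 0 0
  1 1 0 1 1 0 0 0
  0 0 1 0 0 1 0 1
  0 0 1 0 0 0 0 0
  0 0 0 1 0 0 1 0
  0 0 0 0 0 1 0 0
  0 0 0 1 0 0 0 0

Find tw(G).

1

A width-1 tree decomposition is:
Bags: B1 = {4, 6}  B2 = {3, 4}  B3 = {4, 8}  B4 = {3, 5}  B5 = {6, 7}  B6 = {1, 3}  B7 = {2, 3}
Tree: B1–B2, B2–B3, B2–B4, B1–B5, B4–B6, B4–B7
The largest bag has 2 vertices, giving width 1; this decomposition certifies tw(G) ≤ 1. Any graph with an edge has treewidth ≥ 1, and G has the edge 4–6. Hence tw(G) = 1 exactly.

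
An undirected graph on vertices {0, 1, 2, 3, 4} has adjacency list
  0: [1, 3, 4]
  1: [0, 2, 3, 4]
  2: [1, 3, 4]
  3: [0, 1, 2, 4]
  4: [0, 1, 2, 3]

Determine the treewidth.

3

A width-3 tree decomposition is:
Bags: B1 = {1, 2, 3, 4}  B2 = {0, 1, 3, 4}
Tree: B1–B2
Each bag holds 4 vertices, so the decomposition has width 3, which upper-bounds the treewidth. Conversely, {0, 1, 3, 4} is a clique of size 4, and the vertices of any clique must share a bag in every tree decomposition; so some bag has ≥ 4 vertices and tw(G) ≥ 3. Hence tw(G) = 3 exactly.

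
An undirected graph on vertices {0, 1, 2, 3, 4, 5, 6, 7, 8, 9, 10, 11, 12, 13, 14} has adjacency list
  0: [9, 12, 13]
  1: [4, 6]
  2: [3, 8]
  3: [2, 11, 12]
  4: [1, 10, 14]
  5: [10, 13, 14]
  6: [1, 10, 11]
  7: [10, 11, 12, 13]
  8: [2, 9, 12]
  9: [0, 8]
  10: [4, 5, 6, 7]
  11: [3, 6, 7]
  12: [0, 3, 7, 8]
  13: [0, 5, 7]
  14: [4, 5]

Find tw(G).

3

A width-3 tree decomposition is:
Bags: B1 = {1, 4, 5, 14}  B2 = {1, 4, 5, 10}  B3 = {1, 5, 6, 10}  B4 = {5, 6, 10, 13}  B5 = {6, 7, 10, 13}  B6 = {6, 7, 11, 13}  B7 = {0, 7, 11, 13}  B8 = {0, 7, 11, 12}  B9 = {0, 3, 11, 12}  B10 = {0, 3, 9, 12}  B11 = {3, 8, 9, 12}  B12 = {2, 3, 8, 9}
Tree: B1–B2, B2–B3, B3–B4, B4–B5, B5–B6, B6–B7, B7–B8, B8–B9, B9–B10, B10–B11, B11–B12
Each bag holds 4 vertices, so the decomposition has width 3, which upper-bounds the treewidth. For the lower bound: the 4 vertex sets {1,4,14}, {5}, {10}, {6,7,11,13} are disjoint, each induces a connected subgraph, and every pair is joined by at least one edge of G. Contracting each set to a single vertex therefore yields K_{4} as a minor, and since treewidth is minor-monotone, tw(G) ≥ tw(K_{4}) = 3. Hence tw(G) = 3 exactly.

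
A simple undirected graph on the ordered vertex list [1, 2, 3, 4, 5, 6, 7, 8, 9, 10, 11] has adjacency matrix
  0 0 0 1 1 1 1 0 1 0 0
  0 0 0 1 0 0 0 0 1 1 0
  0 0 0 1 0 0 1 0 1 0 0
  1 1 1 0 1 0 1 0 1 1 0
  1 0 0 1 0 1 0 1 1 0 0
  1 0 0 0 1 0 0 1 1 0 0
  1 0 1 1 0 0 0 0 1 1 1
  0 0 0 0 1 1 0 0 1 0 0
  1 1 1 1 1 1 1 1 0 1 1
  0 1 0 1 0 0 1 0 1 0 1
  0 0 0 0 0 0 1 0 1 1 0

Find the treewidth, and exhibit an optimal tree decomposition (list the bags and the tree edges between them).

The largest bag has 4 vertices, giving width 3; this decomposition certifies tw(G) ≤ 3. Conversely, {5, 6, 8, 9} is a clique of size 4, and the vertices of any clique must share a bag in every tree decomposition; so some bag has ≥ 4 vertices and tw(G) ≥ 3. The upper and lower bounds meet at 3, so that is the treewidth.

Treewidth 3.
One such decomposition:
Bags: B1 = {1, 4, 7, 9}  B2 = {1, 4, 5, 9}  B3 = {4, 7, 9, 10}  B4 = {3, 4, 7, 9}  B5 = {1, 5, 6, 9}  B6 = {7, 9, 10, 11}  B7 = {5, 6, 8, 9}  B8 = {2, 4, 9, 10}
Tree: B1–B2, B1–B3, B3–B4, B2–B5, B3–B6, B5–B7, B3–B8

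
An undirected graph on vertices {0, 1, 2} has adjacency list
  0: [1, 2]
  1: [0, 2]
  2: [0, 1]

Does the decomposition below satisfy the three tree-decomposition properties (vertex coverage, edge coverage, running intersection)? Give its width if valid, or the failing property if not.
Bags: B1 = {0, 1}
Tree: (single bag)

No — vertex 2 appears in no bag.

A tree decomposition must satisfy three properties: every vertex lies in some bag; for every edge, both endpoints lie together in some bag; and for every vertex, the bags containing it form a connected subtree. Here vertex 2 appears in no bag, so the decomposition is invalid.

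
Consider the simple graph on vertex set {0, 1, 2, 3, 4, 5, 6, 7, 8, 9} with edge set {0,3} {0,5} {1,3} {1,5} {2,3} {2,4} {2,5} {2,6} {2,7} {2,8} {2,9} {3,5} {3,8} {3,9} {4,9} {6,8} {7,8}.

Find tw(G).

A width-2 tree decomposition is:
Bags: B1 = {2, 3, 8}  B2 = {2, 3, 5}  B3 = {2, 6, 8}  B4 = {2, 7, 8}  B5 = {1, 3, 5}  B6 = {2, 3, 9}  B7 = {2, 4, 9}  B8 = {0, 3, 5}
Tree: B1–B2, B1–B3, B3–B4, B2–B5, B1–B6, B6–B7, B5–B8
Every bag has size at most 3, so the width is 3 − 1 = 2 and tw(G) ≤ 2. For the lower bound, the 3 vertices {0, 3, 5} are pairwise adjacent, and any tree decomposition puts a clique entirely inside one bag — forcing width ≥ 2. The upper and lower bounds meet at 2, so that is the treewidth.

2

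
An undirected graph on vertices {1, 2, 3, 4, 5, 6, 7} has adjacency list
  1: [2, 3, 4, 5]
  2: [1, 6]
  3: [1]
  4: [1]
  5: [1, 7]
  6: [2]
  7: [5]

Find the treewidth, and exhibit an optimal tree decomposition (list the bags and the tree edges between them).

Every bag has size at most 2, so the width is 2 − 1 = 1 and tw(G) ≤ 1. G has an edge, so its treewidth is at least 1. Hence tw(G) = 1 exactly.

Treewidth 1.
One optimal decomposition is:
Bags: B1 = {1, 3}  B2 = {1, 2}  B3 = {1, 5}  B4 = {2, 6}  B5 = {5, 7}  B6 = {1, 4}
Tree: B1–B2, B1–B3, B2–B4, B3–B5, B2–B6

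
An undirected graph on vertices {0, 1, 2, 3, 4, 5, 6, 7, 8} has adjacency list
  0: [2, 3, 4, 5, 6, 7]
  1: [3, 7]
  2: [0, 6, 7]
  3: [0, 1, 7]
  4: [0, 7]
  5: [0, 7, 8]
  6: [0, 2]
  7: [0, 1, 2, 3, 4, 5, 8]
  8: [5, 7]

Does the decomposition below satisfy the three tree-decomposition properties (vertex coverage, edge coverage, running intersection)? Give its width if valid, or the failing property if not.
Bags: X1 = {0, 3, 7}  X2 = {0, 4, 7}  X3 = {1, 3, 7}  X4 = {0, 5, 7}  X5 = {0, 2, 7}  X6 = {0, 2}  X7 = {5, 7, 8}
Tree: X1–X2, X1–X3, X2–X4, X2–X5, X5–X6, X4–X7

A tree decomposition must satisfy three properties: every vertex lies in some bag; for every edge, both endpoints lie together in some bag; and for every vertex, the bags containing it form a connected subtree. Here vertex 6 appears in no bag, so the decomposition is invalid.

No — vertex 6 appears in no bag.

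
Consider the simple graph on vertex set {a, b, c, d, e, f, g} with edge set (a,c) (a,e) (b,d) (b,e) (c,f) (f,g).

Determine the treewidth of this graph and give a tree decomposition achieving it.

Each bag holds 2 vertices, so the decomposition has width 1, which upper-bounds the treewidth. G has an edge, so its treewidth is at least 1. The upper and lower bounds meet at 1, so that is the treewidth.

Treewidth 1.
One such decomposition:
Bags: B1 = {b, d}  B2 = {b, e}  B3 = {a, e}  B4 = {a, c}  B5 = {c, f}  B6 = {f, g}
Tree: B1–B2, B2–B3, B3–B4, B4–B5, B5–B6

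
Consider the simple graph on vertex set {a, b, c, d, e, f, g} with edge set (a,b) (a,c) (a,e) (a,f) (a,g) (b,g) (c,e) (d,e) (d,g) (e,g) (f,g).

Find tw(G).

2

A width-2 tree decomposition is:
Bags: B1 = {a, e, g}  B2 = {a, b, g}  B3 = {a, f, g}  B4 = {d, e, g}  B5 = {a, c, e}
Tree: B1–B2, B2–B3, B1–B4, B1–B5
The largest bag has 3 vertices, giving width 2; this decomposition certifies tw(G) ≤ 2. For the lower bound, the 3 vertices {d, e, g} are pairwise adjacent, and any tree decomposition puts a clique entirely inside one bag — forcing width ≥ 2. Therefore the treewidth is 2.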